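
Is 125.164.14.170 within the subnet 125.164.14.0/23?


Subnet network: 125.164.14.0
Test IP AND mask: 125.164.14.0
Yes, 125.164.14.170 is in 125.164.14.0/23


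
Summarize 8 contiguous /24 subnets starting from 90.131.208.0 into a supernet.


Original prefix: /24
Number of subnets: 8 = 2^3
New prefix = 24 - 3 = 21
Supernet: 90.131.208.0/21


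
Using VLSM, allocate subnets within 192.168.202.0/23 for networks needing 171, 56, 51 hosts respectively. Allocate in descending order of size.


171 hosts -> /24 (254 usable): 192.168.202.0/24
56 hosts -> /26 (62 usable): 192.168.203.0/26
51 hosts -> /26 (62 usable): 192.168.203.64/26
Allocation: 192.168.202.0/24 (171 hosts, 254 usable); 192.168.203.0/26 (56 hosts, 62 usable); 192.168.203.64/26 (51 hosts, 62 usable)


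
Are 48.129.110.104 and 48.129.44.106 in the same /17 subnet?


Mask: 255.255.128.0
48.129.110.104 AND mask = 48.129.0.0
48.129.44.106 AND mask = 48.129.0.0
Yes, same subnet (48.129.0.0)


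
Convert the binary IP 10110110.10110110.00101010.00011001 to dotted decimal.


10110110 = 182
10110110 = 182
00101010 = 42
00011001 = 25
IP: 182.182.42.25


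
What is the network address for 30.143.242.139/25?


IP:   00011110.10001111.11110010.10001011
Mask: 11111111.11111111.11111111.10000000
AND operation:
Net:  00011110.10001111.11110010.10000000
Network: 30.143.242.128/25


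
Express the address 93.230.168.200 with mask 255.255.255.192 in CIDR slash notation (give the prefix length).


Binary: 11111111.11111111.11111111.11000000
Count leading 1s
Prefix: /26


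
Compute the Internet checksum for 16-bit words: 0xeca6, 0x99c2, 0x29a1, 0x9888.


Sum all words (with carry folding):
+ 0xeca6 = 0xeca6
+ 0x99c2 = 0x8669
+ 0x29a1 = 0xb00a
+ 0x9888 = 0x4893
One's complement: ~0x4893
Checksum = 0xb76c


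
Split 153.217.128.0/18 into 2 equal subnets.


New prefix = 18 + 1 = 19
Each subnet has 8192 addresses
  153.217.128.0/19
  153.217.160.0/19
Subnets: 153.217.128.0/19, 153.217.160.0/19


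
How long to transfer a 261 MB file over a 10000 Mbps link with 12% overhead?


Effective throughput = 10000 * (1 - 12/100) = 8800 Mbps
File size in Mb = 261 * 8 = 2088 Mb
Time = 2088 / 8800
Time = 0.2373 seconds


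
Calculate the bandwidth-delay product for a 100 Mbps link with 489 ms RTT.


BDP = bandwidth * RTT
= 100 Mbps * 489 ms
= 100 * 1e6 * 489 / 1000 bits
= 48900000 bits
= 6112500 bytes
= 5969.2383 KB
BDP = 48900000 bits (6112500 bytes)


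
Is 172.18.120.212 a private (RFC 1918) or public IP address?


RFC 1918 private ranges:
  10.0.0.0/8 (10.0.0.0 - 10.255.255.255)
  172.16.0.0/12 (172.16.0.0 - 172.31.255.255)
  192.168.0.0/16 (192.168.0.0 - 192.168.255.255)
Private (in 172.16.0.0/12)


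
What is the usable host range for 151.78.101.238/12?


Network: 151.64.0.0
Broadcast: 151.79.255.255
First usable = network + 1
Last usable = broadcast - 1
Range: 151.64.0.1 to 151.79.255.254


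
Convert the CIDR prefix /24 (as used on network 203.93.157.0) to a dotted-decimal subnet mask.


/24 means 24 network bits, 8 host bits
Binary: 11111111111111111111111100000000
Mask: 255.255.255.0


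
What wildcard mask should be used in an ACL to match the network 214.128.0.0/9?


Subnet mask: 255.128.0.0
Wildcard = 255.255.255.255 - subnet mask
255 - 255 = 0
255 - 128 = 127
255 - 0 = 255
255 - 0 = 255
Wildcard: 0.127.255.255


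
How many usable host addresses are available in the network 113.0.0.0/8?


Host bits = 32 - 8 = 24
Total addresses = 2^24 = 16777216
Usable = total - 2 (network and broadcast)
Usable hosts: 16777214


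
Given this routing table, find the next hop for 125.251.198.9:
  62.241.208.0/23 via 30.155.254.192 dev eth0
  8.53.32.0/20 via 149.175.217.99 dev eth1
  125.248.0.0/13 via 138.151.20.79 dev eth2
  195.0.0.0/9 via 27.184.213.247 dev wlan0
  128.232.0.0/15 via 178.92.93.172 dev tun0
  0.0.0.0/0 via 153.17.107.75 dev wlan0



Longest prefix match for 125.251.198.9:
  /23 62.241.208.0: no
  /20 8.53.32.0: no
  /13 125.248.0.0: MATCH
  /9 195.0.0.0: no
  /15 128.232.0.0: no
  /0 0.0.0.0: MATCH
Selected: next-hop 138.151.20.79 via eth2 (matched /13)


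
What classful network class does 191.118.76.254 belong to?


First octet: 191
Binary: 10111111
10xxxxxx -> Class B (128-191)
Class B, default mask 255.255.0.0 (/16)


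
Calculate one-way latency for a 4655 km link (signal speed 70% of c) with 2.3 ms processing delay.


Speed = 0.7 * 3e5 km/s = 210000 km/s
Propagation delay = 4655 / 210000 = 0.0222 s = 22.1667 ms
Processing delay = 2.3 ms
Total one-way latency = 24.4667 ms


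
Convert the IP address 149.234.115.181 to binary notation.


149 = 10010101
234 = 11101010
115 = 01110011
181 = 10110101
Binary: 10010101.11101010.01110011.10110101


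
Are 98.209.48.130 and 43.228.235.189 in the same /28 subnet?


Mask: 255.255.255.240
98.209.48.130 AND mask = 98.209.48.128
43.228.235.189 AND mask = 43.228.235.176
No, different subnets (98.209.48.128 vs 43.228.235.176)


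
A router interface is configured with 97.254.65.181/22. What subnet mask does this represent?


/22 means 22 network bits, 10 host bits
Binary: 11111111111111111111110000000000
Mask: 255.255.252.0


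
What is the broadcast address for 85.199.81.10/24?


Network: 85.199.81.0/24
Host bits = 8
Set all host bits to 1:
Broadcast: 85.199.81.255


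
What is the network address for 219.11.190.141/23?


IP:   11011011.00001011.10111110.10001101
Mask: 11111111.11111111.11111110.00000000
AND operation:
Net:  11011011.00001011.10111110.00000000
Network: 219.11.190.0/23


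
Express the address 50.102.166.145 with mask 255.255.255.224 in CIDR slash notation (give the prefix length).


Binary: 11111111.11111111.11111111.11100000
Count leading 1s
Prefix: /27


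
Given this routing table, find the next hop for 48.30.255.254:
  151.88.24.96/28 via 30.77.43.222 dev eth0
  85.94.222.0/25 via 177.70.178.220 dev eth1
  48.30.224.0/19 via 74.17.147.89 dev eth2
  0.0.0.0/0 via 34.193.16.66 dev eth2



Longest prefix match for 48.30.255.254:
  /28 151.88.24.96: no
  /25 85.94.222.0: no
  /19 48.30.224.0: MATCH
  /0 0.0.0.0: MATCH
Selected: next-hop 74.17.147.89 via eth2 (matched /19)


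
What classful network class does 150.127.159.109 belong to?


First octet: 150
Binary: 10010110
10xxxxxx -> Class B (128-191)
Class B, default mask 255.255.0.0 (/16)


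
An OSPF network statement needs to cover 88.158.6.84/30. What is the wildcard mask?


Subnet mask: 255.255.255.252
Wildcard = 255.255.255.255 - subnet mask
255 - 255 = 0
255 - 255 = 0
255 - 255 = 0
255 - 252 = 3
Wildcard: 0.0.0.3


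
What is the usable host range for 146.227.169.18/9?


Network: 146.128.0.0
Broadcast: 146.255.255.255
First usable = network + 1
Last usable = broadcast - 1
Range: 146.128.0.1 to 146.255.255.254


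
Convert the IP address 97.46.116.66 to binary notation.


97 = 01100001
46 = 00101110
116 = 01110100
66 = 01000010
Binary: 01100001.00101110.01110100.01000010


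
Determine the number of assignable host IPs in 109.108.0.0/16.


Host bits = 32 - 16 = 16
Total addresses = 2^16 = 65536
Usable = total - 2 (network and broadcast)
Usable hosts: 65534


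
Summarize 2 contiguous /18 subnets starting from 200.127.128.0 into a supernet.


Original prefix: /18
Number of subnets: 2 = 2^1
New prefix = 18 - 1 = 17
Supernet: 200.127.128.0/17


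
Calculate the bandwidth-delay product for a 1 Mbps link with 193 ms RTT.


BDP = bandwidth * RTT
= 1 Mbps * 193 ms
= 1 * 1e6 * 193 / 1000 bits
= 193000 bits
= 24125 bytes
= 23.5596 KB
BDP = 193000 bits (24125 bytes)


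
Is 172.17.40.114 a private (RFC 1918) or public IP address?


RFC 1918 private ranges:
  10.0.0.0/8 (10.0.0.0 - 10.255.255.255)
  172.16.0.0/12 (172.16.0.0 - 172.31.255.255)
  192.168.0.0/16 (192.168.0.0 - 192.168.255.255)
Private (in 172.16.0.0/12)


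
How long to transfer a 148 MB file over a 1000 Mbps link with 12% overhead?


Effective throughput = 1000 * (1 - 12/100) = 880 Mbps
File size in Mb = 148 * 8 = 1184 Mb
Time = 1184 / 880
Time = 1.3455 seconds


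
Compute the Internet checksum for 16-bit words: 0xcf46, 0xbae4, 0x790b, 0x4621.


Sum all words (with carry folding):
+ 0xcf46 = 0xcf46
+ 0xbae4 = 0x8a2b
+ 0x790b = 0x0337
+ 0x4621 = 0x4958
One's complement: ~0x4958
Checksum = 0xb6a7


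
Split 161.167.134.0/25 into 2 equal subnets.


New prefix = 25 + 1 = 26
Each subnet has 64 addresses
  161.167.134.0/26
  161.167.134.64/26
Subnets: 161.167.134.0/26, 161.167.134.64/26


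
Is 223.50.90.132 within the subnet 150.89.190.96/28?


Subnet network: 150.89.190.96
Test IP AND mask: 223.50.90.128
No, 223.50.90.132 is not in 150.89.190.96/28


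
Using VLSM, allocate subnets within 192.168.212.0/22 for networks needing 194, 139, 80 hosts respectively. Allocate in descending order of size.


194 hosts -> /24 (254 usable): 192.168.212.0/24
139 hosts -> /24 (254 usable): 192.168.213.0/24
80 hosts -> /25 (126 usable): 192.168.214.0/25
Allocation: 192.168.212.0/24 (194 hosts, 254 usable); 192.168.213.0/24 (139 hosts, 254 usable); 192.168.214.0/25 (80 hosts, 126 usable)


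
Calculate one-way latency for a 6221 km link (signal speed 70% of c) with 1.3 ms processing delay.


Speed = 0.7 * 3e5 km/s = 210000 km/s
Propagation delay = 6221 / 210000 = 0.0296 s = 29.6238 ms
Processing delay = 1.3 ms
Total one-way latency = 30.9238 ms


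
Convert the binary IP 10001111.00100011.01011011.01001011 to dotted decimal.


10001111 = 143
00100011 = 35
01011011 = 91
01001011 = 75
IP: 143.35.91.75


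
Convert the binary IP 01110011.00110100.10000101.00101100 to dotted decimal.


01110011 = 115
00110100 = 52
10000101 = 133
00101100 = 44
IP: 115.52.133.44


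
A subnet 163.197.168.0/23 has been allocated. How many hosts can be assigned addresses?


Host bits = 32 - 23 = 9
Total addresses = 2^9 = 512
Usable = total - 2 (network and broadcast)
Usable hosts: 510


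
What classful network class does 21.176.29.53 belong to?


First octet: 21
Binary: 00010101
0xxxxxxx -> Class A (1-126)
Class A, default mask 255.0.0.0 (/8)


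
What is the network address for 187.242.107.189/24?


IP:   10111011.11110010.01101011.10111101
Mask: 11111111.11111111.11111111.00000000
AND operation:
Net:  10111011.11110010.01101011.00000000
Network: 187.242.107.0/24


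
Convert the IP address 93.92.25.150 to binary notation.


93 = 01011101
92 = 01011100
25 = 00011001
150 = 10010110
Binary: 01011101.01011100.00011001.10010110


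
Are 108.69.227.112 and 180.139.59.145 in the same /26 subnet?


Mask: 255.255.255.192
108.69.227.112 AND mask = 108.69.227.64
180.139.59.145 AND mask = 180.139.59.128
No, different subnets (108.69.227.64 vs 180.139.59.128)


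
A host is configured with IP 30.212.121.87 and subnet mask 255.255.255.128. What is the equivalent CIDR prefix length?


Binary: 11111111.11111111.11111111.10000000
Count leading 1s
Prefix: /25


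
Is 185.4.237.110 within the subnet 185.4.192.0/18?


Subnet network: 185.4.192.0
Test IP AND mask: 185.4.192.0
Yes, 185.4.237.110 is in 185.4.192.0/18


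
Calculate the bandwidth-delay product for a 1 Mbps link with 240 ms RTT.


BDP = bandwidth * RTT
= 1 Mbps * 240 ms
= 1 * 1e6 * 240 / 1000 bits
= 240000 bits
= 30000 bytes
= 29.2969 KB
BDP = 240000 bits (30000 bytes)


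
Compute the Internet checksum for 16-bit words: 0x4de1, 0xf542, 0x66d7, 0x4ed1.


Sum all words (with carry folding):
+ 0x4de1 = 0x4de1
+ 0xf542 = 0x4324
+ 0x66d7 = 0xa9fb
+ 0x4ed1 = 0xf8cc
One's complement: ~0xf8cc
Checksum = 0x0733


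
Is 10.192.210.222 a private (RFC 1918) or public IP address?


RFC 1918 private ranges:
  10.0.0.0/8 (10.0.0.0 - 10.255.255.255)
  172.16.0.0/12 (172.16.0.0 - 172.31.255.255)
  192.168.0.0/16 (192.168.0.0 - 192.168.255.255)
Private (in 10.0.0.0/8)


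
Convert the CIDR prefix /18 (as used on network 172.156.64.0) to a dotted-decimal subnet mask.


/18 means 18 network bits, 14 host bits
Binary: 11111111111111111100000000000000
Mask: 255.255.192.0


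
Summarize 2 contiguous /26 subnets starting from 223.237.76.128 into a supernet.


Original prefix: /26
Number of subnets: 2 = 2^1
New prefix = 26 - 1 = 25
Supernet: 223.237.76.128/25


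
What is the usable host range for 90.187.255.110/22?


Network: 90.187.252.0
Broadcast: 90.187.255.255
First usable = network + 1
Last usable = broadcast - 1
Range: 90.187.252.1 to 90.187.255.254


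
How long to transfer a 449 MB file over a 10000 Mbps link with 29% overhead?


Effective throughput = 10000 * (1 - 29/100) = 7100 Mbps
File size in Mb = 449 * 8 = 3592 Mb
Time = 3592 / 7100
Time = 0.5059 seconds


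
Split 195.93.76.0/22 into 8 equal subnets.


New prefix = 22 + 3 = 25
Each subnet has 128 addresses
  195.93.76.0/25
  195.93.76.128/25
  195.93.77.0/25
  195.93.77.128/25
  195.93.78.0/25
  195.93.78.128/25
  195.93.79.0/25
  195.93.79.128/25
Subnets: 195.93.76.0/25, 195.93.76.128/25, 195.93.77.0/25, 195.93.77.128/25, 195.93.78.0/25, 195.93.78.128/25, 195.93.79.0/25, 195.93.79.128/25


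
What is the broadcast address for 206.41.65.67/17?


Network: 206.41.0.0/17
Host bits = 15
Set all host bits to 1:
Broadcast: 206.41.127.255


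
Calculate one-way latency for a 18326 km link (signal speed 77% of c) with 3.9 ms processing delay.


Speed = 0.77 * 3e5 km/s = 231000 km/s
Propagation delay = 18326 / 231000 = 0.0793 s = 79.3333 ms
Processing delay = 3.9 ms
Total one-way latency = 83.2333 ms


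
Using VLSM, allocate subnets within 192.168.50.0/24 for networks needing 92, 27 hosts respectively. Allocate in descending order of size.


92 hosts -> /25 (126 usable): 192.168.50.0/25
27 hosts -> /27 (30 usable): 192.168.50.128/27
Allocation: 192.168.50.0/25 (92 hosts, 126 usable); 192.168.50.128/27 (27 hosts, 30 usable)


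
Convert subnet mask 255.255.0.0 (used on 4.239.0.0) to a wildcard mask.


Subnet mask: 255.255.0.0
Wildcard = 255.255.255.255 - subnet mask
255 - 255 = 0
255 - 255 = 0
255 - 0 = 255
255 - 0 = 255
Wildcard: 0.0.255.255


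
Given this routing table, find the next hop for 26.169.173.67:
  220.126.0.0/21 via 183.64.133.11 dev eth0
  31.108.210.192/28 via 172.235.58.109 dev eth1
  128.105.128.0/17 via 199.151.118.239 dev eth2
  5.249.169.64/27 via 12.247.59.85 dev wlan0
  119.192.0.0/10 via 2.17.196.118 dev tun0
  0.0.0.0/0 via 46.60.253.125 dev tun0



Longest prefix match for 26.169.173.67:
  /21 220.126.0.0: no
  /28 31.108.210.192: no
  /17 128.105.128.0: no
  /27 5.249.169.64: no
  /10 119.192.0.0: no
  /0 0.0.0.0: MATCH
Selected: next-hop 46.60.253.125 via tun0 (matched /0)


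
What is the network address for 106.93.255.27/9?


IP:   01101010.01011101.11111111.00011011
Mask: 11111111.10000000.00000000.00000000
AND operation:
Net:  01101010.00000000.00000000.00000000
Network: 106.0.0.0/9


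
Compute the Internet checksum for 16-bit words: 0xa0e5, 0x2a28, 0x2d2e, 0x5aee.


Sum all words (with carry folding):
+ 0xa0e5 = 0xa0e5
+ 0x2a28 = 0xcb0d
+ 0x2d2e = 0xf83b
+ 0x5aee = 0x532a
One's complement: ~0x532a
Checksum = 0xacd5


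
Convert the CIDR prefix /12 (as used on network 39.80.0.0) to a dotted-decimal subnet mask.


/12 means 12 network bits, 20 host bits
Binary: 11111111111100000000000000000000
Mask: 255.240.0.0


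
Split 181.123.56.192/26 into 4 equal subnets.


New prefix = 26 + 2 = 28
Each subnet has 16 addresses
  181.123.56.192/28
  181.123.56.208/28
  181.123.56.224/28
  181.123.56.240/28
Subnets: 181.123.56.192/28, 181.123.56.208/28, 181.123.56.224/28, 181.123.56.240/28


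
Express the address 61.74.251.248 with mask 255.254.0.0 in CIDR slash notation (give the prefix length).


Binary: 11111111.11111110.00000000.00000000
Count leading 1s
Prefix: /15


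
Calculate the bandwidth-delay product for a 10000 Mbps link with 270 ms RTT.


BDP = bandwidth * RTT
= 10000 Mbps * 270 ms
= 10000 * 1e6 * 270 / 1000 bits
= 2700000000 bits
= 337500000 bytes
= 329589.8438 KB
BDP = 2700000000 bits (337500000 bytes)


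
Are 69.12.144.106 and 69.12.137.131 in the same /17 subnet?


Mask: 255.255.128.0
69.12.144.106 AND mask = 69.12.128.0
69.12.137.131 AND mask = 69.12.128.0
Yes, same subnet (69.12.128.0)


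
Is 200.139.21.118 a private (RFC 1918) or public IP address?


RFC 1918 private ranges:
  10.0.0.0/8 (10.0.0.0 - 10.255.255.255)
  172.16.0.0/12 (172.16.0.0 - 172.31.255.255)
  192.168.0.0/16 (192.168.0.0 - 192.168.255.255)
Public (not in any RFC 1918 range)


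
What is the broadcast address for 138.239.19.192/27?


Network: 138.239.19.192/27
Host bits = 5
Set all host bits to 1:
Broadcast: 138.239.19.223


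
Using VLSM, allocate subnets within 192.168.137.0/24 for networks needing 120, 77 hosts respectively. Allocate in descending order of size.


120 hosts -> /25 (126 usable): 192.168.137.0/25
77 hosts -> /25 (126 usable): 192.168.137.128/25
Allocation: 192.168.137.0/25 (120 hosts, 126 usable); 192.168.137.128/25 (77 hosts, 126 usable)


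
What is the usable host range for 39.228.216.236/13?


Network: 39.224.0.0
Broadcast: 39.231.255.255
First usable = network + 1
Last usable = broadcast - 1
Range: 39.224.0.1 to 39.231.255.254


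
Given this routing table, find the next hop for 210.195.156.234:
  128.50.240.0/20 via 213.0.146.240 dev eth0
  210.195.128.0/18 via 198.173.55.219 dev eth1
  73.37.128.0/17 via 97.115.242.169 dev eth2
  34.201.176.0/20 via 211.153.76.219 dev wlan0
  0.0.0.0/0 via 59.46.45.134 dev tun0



Longest prefix match for 210.195.156.234:
  /20 128.50.240.0: no
  /18 210.195.128.0: MATCH
  /17 73.37.128.0: no
  /20 34.201.176.0: no
  /0 0.0.0.0: MATCH
Selected: next-hop 198.173.55.219 via eth1 (matched /18)


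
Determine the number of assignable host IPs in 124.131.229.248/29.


Host bits = 32 - 29 = 3
Total addresses = 2^3 = 8
Usable = total - 2 (network and broadcast)
Usable hosts: 6


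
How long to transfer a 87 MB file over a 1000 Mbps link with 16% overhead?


Effective throughput = 1000 * (1 - 16/100) = 840 Mbps
File size in Mb = 87 * 8 = 696 Mb
Time = 696 / 840
Time = 0.8286 seconds


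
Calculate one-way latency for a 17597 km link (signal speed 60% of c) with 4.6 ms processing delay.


Speed = 0.6 * 3e5 km/s = 180000 km/s
Propagation delay = 17597 / 180000 = 0.0978 s = 97.7611 ms
Processing delay = 4.6 ms
Total one-way latency = 102.3611 ms


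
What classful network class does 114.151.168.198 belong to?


First octet: 114
Binary: 01110010
0xxxxxxx -> Class A (1-126)
Class A, default mask 255.0.0.0 (/8)


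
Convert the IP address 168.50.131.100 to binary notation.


168 = 10101000
50 = 00110010
131 = 10000011
100 = 01100100
Binary: 10101000.00110010.10000011.01100100


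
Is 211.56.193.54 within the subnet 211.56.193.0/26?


Subnet network: 211.56.193.0
Test IP AND mask: 211.56.193.0
Yes, 211.56.193.54 is in 211.56.193.0/26


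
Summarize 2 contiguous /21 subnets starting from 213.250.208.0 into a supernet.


Original prefix: /21
Number of subnets: 2 = 2^1
New prefix = 21 - 1 = 20
Supernet: 213.250.208.0/20


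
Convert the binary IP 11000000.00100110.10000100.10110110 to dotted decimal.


11000000 = 192
00100110 = 38
10000100 = 132
10110110 = 182
IP: 192.38.132.182


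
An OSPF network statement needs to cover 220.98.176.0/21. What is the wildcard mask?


Subnet mask: 255.255.248.0
Wildcard = 255.255.255.255 - subnet mask
255 - 255 = 0
255 - 255 = 0
255 - 248 = 7
255 - 0 = 255
Wildcard: 0.0.7.255


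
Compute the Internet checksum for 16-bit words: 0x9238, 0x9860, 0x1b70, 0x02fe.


Sum all words (with carry folding):
+ 0x9238 = 0x9238
+ 0x9860 = 0x2a99
+ 0x1b70 = 0x4609
+ 0x02fe = 0x4907
One's complement: ~0x4907
Checksum = 0xb6f8


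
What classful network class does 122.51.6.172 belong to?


First octet: 122
Binary: 01111010
0xxxxxxx -> Class A (1-126)
Class A, default mask 255.0.0.0 (/8)


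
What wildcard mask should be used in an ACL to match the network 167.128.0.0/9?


Subnet mask: 255.128.0.0
Wildcard = 255.255.255.255 - subnet mask
255 - 255 = 0
255 - 128 = 127
255 - 0 = 255
255 - 0 = 255
Wildcard: 0.127.255.255


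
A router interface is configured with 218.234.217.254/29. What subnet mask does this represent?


/29 means 29 network bits, 3 host bits
Binary: 11111111111111111111111111111000
Mask: 255.255.255.248


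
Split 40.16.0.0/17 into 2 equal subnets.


New prefix = 17 + 1 = 18
Each subnet has 16384 addresses
  40.16.0.0/18
  40.16.64.0/18
Subnets: 40.16.0.0/18, 40.16.64.0/18


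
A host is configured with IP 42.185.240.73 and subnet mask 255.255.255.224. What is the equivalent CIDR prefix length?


Binary: 11111111.11111111.11111111.11100000
Count leading 1s
Prefix: /27


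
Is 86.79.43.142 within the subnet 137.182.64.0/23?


Subnet network: 137.182.64.0
Test IP AND mask: 86.79.42.0
No, 86.79.43.142 is not in 137.182.64.0/23


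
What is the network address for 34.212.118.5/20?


IP:   00100010.11010100.01110110.00000101
Mask: 11111111.11111111.11110000.00000000
AND operation:
Net:  00100010.11010100.01110000.00000000
Network: 34.212.112.0/20


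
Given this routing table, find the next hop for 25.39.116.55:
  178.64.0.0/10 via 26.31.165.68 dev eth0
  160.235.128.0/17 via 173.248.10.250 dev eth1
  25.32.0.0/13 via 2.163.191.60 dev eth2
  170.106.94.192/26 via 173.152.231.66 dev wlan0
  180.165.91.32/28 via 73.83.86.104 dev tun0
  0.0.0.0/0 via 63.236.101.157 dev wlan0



Longest prefix match for 25.39.116.55:
  /10 178.64.0.0: no
  /17 160.235.128.0: no
  /13 25.32.0.0: MATCH
  /26 170.106.94.192: no
  /28 180.165.91.32: no
  /0 0.0.0.0: MATCH
Selected: next-hop 2.163.191.60 via eth2 (matched /13)


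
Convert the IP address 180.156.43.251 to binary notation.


180 = 10110100
156 = 10011100
43 = 00101011
251 = 11111011
Binary: 10110100.10011100.00101011.11111011


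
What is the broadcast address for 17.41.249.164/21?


Network: 17.41.248.0/21
Host bits = 11
Set all host bits to 1:
Broadcast: 17.41.255.255


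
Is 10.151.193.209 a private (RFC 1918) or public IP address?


RFC 1918 private ranges:
  10.0.0.0/8 (10.0.0.0 - 10.255.255.255)
  172.16.0.0/12 (172.16.0.0 - 172.31.255.255)
  192.168.0.0/16 (192.168.0.0 - 192.168.255.255)
Private (in 10.0.0.0/8)


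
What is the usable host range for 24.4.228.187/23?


Network: 24.4.228.0
Broadcast: 24.4.229.255
First usable = network + 1
Last usable = broadcast - 1
Range: 24.4.228.1 to 24.4.229.254


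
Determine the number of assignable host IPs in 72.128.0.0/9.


Host bits = 32 - 9 = 23
Total addresses = 2^23 = 8388608
Usable = total - 2 (network and broadcast)
Usable hosts: 8388606


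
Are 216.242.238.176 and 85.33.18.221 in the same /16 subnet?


Mask: 255.255.0.0
216.242.238.176 AND mask = 216.242.0.0
85.33.18.221 AND mask = 85.33.0.0
No, different subnets (216.242.0.0 vs 85.33.0.0)


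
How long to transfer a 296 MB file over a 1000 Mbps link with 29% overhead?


Effective throughput = 1000 * (1 - 29/100) = 710 Mbps
File size in Mb = 296 * 8 = 2368 Mb
Time = 2368 / 710
Time = 3.3352 seconds


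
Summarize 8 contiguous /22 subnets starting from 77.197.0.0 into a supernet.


Original prefix: /22
Number of subnets: 8 = 2^3
New prefix = 22 - 3 = 19
Supernet: 77.197.0.0/19


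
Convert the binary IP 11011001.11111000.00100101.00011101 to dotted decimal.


11011001 = 217
11111000 = 248
00100101 = 37
00011101 = 29
IP: 217.248.37.29


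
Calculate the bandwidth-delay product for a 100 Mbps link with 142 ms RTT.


BDP = bandwidth * RTT
= 100 Mbps * 142 ms
= 100 * 1e6 * 142 / 1000 bits
= 14200000 bits
= 1775000 bytes
= 1733.3984 KB
BDP = 14200000 bits (1775000 bytes)


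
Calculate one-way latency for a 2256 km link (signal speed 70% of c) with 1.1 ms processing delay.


Speed = 0.7 * 3e5 km/s = 210000 km/s
Propagation delay = 2256 / 210000 = 0.0107 s = 10.7429 ms
Processing delay = 1.1 ms
Total one-way latency = 11.8429 ms


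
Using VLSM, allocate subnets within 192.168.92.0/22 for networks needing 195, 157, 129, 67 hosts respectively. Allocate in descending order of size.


195 hosts -> /24 (254 usable): 192.168.92.0/24
157 hosts -> /24 (254 usable): 192.168.93.0/24
129 hosts -> /24 (254 usable): 192.168.94.0/24
67 hosts -> /25 (126 usable): 192.168.95.0/25
Allocation: 192.168.92.0/24 (195 hosts, 254 usable); 192.168.93.0/24 (157 hosts, 254 usable); 192.168.94.0/24 (129 hosts, 254 usable); 192.168.95.0/25 (67 hosts, 126 usable)


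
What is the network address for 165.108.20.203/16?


IP:   10100101.01101100.00010100.11001011
Mask: 11111111.11111111.00000000.00000000
AND operation:
Net:  10100101.01101100.00000000.00000000
Network: 165.108.0.0/16


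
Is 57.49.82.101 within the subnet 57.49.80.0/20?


Subnet network: 57.49.80.0
Test IP AND mask: 57.49.80.0
Yes, 57.49.82.101 is in 57.49.80.0/20


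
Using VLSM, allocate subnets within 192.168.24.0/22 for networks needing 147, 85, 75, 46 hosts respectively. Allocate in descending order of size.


147 hosts -> /24 (254 usable): 192.168.24.0/24
85 hosts -> /25 (126 usable): 192.168.25.0/25
75 hosts -> /25 (126 usable): 192.168.25.128/25
46 hosts -> /26 (62 usable): 192.168.26.0/26
Allocation: 192.168.24.0/24 (147 hosts, 254 usable); 192.168.25.0/25 (85 hosts, 126 usable); 192.168.25.128/25 (75 hosts, 126 usable); 192.168.26.0/26 (46 hosts, 62 usable)


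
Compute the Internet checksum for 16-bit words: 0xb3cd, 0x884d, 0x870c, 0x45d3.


Sum all words (with carry folding):
+ 0xb3cd = 0xb3cd
+ 0x884d = 0x3c1b
+ 0x870c = 0xc327
+ 0x45d3 = 0x08fb
One's complement: ~0x08fb
Checksum = 0xf704


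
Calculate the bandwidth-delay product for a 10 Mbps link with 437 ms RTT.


BDP = bandwidth * RTT
= 10 Mbps * 437 ms
= 10 * 1e6 * 437 / 1000 bits
= 4370000 bits
= 546250 bytes
= 533.4473 KB
BDP = 4370000 bits (546250 bytes)


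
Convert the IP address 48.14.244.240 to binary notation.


48 = 00110000
14 = 00001110
244 = 11110100
240 = 11110000
Binary: 00110000.00001110.11110100.11110000


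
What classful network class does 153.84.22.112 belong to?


First octet: 153
Binary: 10011001
10xxxxxx -> Class B (128-191)
Class B, default mask 255.255.0.0 (/16)


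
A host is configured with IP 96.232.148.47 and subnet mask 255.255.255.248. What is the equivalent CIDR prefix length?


Binary: 11111111.11111111.11111111.11111000
Count leading 1s
Prefix: /29


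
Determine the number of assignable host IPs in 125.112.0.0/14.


Host bits = 32 - 14 = 18
Total addresses = 2^18 = 262144
Usable = total - 2 (network and broadcast)
Usable hosts: 262142


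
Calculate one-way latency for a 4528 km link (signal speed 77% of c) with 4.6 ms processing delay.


Speed = 0.77 * 3e5 km/s = 231000 km/s
Propagation delay = 4528 / 231000 = 0.0196 s = 19.6017 ms
Processing delay = 4.6 ms
Total one-way latency = 24.2017 ms


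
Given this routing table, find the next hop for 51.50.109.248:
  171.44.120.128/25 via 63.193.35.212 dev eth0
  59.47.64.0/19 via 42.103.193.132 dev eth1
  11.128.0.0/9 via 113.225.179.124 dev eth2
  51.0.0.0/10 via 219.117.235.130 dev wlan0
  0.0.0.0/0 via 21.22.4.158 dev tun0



Longest prefix match for 51.50.109.248:
  /25 171.44.120.128: no
  /19 59.47.64.0: no
  /9 11.128.0.0: no
  /10 51.0.0.0: MATCH
  /0 0.0.0.0: MATCH
Selected: next-hop 219.117.235.130 via wlan0 (matched /10)


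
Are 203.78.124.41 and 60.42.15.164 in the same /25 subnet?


Mask: 255.255.255.128
203.78.124.41 AND mask = 203.78.124.0
60.42.15.164 AND mask = 60.42.15.128
No, different subnets (203.78.124.0 vs 60.42.15.128)


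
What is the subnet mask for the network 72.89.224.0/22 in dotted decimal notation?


/22 means 22 network bits, 10 host bits
Binary: 11111111111111111111110000000000
Mask: 255.255.252.0


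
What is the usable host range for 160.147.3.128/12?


Network: 160.144.0.0
Broadcast: 160.159.255.255
First usable = network + 1
Last usable = broadcast - 1
Range: 160.144.0.1 to 160.159.255.254


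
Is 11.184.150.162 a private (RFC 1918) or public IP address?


RFC 1918 private ranges:
  10.0.0.0/8 (10.0.0.0 - 10.255.255.255)
  172.16.0.0/12 (172.16.0.0 - 172.31.255.255)
  192.168.0.0/16 (192.168.0.0 - 192.168.255.255)
Public (not in any RFC 1918 range)


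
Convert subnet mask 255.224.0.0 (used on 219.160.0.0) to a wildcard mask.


Subnet mask: 255.224.0.0
Wildcard = 255.255.255.255 - subnet mask
255 - 255 = 0
255 - 224 = 31
255 - 0 = 255
255 - 0 = 255
Wildcard: 0.31.255.255


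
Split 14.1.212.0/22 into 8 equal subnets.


New prefix = 22 + 3 = 25
Each subnet has 128 addresses
  14.1.212.0/25
  14.1.212.128/25
  14.1.213.0/25
  14.1.213.128/25
  14.1.214.0/25
  14.1.214.128/25
  14.1.215.0/25
  14.1.215.128/25
Subnets: 14.1.212.0/25, 14.1.212.128/25, 14.1.213.0/25, 14.1.213.128/25, 14.1.214.0/25, 14.1.214.128/25, 14.1.215.0/25, 14.1.215.128/25


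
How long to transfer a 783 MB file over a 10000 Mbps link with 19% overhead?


Effective throughput = 10000 * (1 - 19/100) = 8100.0 Mbps
File size in Mb = 783 * 8 = 6264 Mb
Time = 6264 / 8100.0
Time = 0.7733 seconds


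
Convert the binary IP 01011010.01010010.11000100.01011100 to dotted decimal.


01011010 = 90
01010010 = 82
11000100 = 196
01011100 = 92
IP: 90.82.196.92


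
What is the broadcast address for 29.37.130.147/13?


Network: 29.32.0.0/13
Host bits = 19
Set all host bits to 1:
Broadcast: 29.39.255.255


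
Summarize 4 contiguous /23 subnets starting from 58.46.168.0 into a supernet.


Original prefix: /23
Number of subnets: 4 = 2^2
New prefix = 23 - 2 = 21
Supernet: 58.46.168.0/21


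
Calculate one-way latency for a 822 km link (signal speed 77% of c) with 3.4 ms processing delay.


Speed = 0.77 * 3e5 km/s = 231000 km/s
Propagation delay = 822 / 231000 = 0.0036 s = 3.5584 ms
Processing delay = 3.4 ms
Total one-way latency = 6.9584 ms


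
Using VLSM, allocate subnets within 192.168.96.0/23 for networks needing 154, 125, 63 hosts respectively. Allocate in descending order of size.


154 hosts -> /24 (254 usable): 192.168.96.0/24
125 hosts -> /25 (126 usable): 192.168.97.0/25
63 hosts -> /25 (126 usable): 192.168.97.128/25
Allocation: 192.168.96.0/24 (154 hosts, 254 usable); 192.168.97.0/25 (125 hosts, 126 usable); 192.168.97.128/25 (63 hosts, 126 usable)


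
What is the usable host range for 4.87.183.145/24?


Network: 4.87.183.0
Broadcast: 4.87.183.255
First usable = network + 1
Last usable = broadcast - 1
Range: 4.87.183.1 to 4.87.183.254


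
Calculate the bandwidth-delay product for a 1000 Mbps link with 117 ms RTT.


BDP = bandwidth * RTT
= 1000 Mbps * 117 ms
= 1000 * 1e6 * 117 / 1000 bits
= 117000000 bits
= 14625000 bytes
= 14282.2266 KB
BDP = 117000000 bits (14625000 bytes)


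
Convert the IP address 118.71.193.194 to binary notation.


118 = 01110110
71 = 01000111
193 = 11000001
194 = 11000010
Binary: 01110110.01000111.11000001.11000010


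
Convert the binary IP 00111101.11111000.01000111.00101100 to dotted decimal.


00111101 = 61
11111000 = 248
01000111 = 71
00101100 = 44
IP: 61.248.71.44


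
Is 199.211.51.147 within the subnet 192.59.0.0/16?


Subnet network: 192.59.0.0
Test IP AND mask: 199.211.0.0
No, 199.211.51.147 is not in 192.59.0.0/16


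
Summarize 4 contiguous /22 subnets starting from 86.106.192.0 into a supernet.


Original prefix: /22
Number of subnets: 4 = 2^2
New prefix = 22 - 2 = 20
Supernet: 86.106.192.0/20


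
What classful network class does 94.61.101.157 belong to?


First octet: 94
Binary: 01011110
0xxxxxxx -> Class A (1-126)
Class A, default mask 255.0.0.0 (/8)


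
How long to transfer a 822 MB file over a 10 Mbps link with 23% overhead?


Effective throughput = 10 * (1 - 23/100) = 7.7 Mbps
File size in Mb = 822 * 8 = 6576 Mb
Time = 6576 / 7.7
Time = 854.026 seconds


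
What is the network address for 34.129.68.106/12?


IP:   00100010.10000001.01000100.01101010
Mask: 11111111.11110000.00000000.00000000
AND operation:
Net:  00100010.10000000.00000000.00000000
Network: 34.128.0.0/12


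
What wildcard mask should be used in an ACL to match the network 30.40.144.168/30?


Subnet mask: 255.255.255.252
Wildcard = 255.255.255.255 - subnet mask
255 - 255 = 0
255 - 255 = 0
255 - 255 = 0
255 - 252 = 3
Wildcard: 0.0.0.3


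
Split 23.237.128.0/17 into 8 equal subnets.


New prefix = 17 + 3 = 20
Each subnet has 4096 addresses
  23.237.128.0/20
  23.237.144.0/20
  23.237.160.0/20
  23.237.176.0/20
  23.237.192.0/20
  23.237.208.0/20
  23.237.224.0/20
  23.237.240.0/20
Subnets: 23.237.128.0/20, 23.237.144.0/20, 23.237.160.0/20, 23.237.176.0/20, 23.237.192.0/20, 23.237.208.0/20, 23.237.224.0/20, 23.237.240.0/20


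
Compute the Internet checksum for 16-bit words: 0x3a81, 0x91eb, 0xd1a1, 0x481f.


Sum all words (with carry folding):
+ 0x3a81 = 0x3a81
+ 0x91eb = 0xcc6c
+ 0xd1a1 = 0x9e0e
+ 0x481f = 0xe62d
One's complement: ~0xe62d
Checksum = 0x19d2


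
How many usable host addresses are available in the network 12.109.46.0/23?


Host bits = 32 - 23 = 9
Total addresses = 2^9 = 512
Usable = total - 2 (network and broadcast)
Usable hosts: 510


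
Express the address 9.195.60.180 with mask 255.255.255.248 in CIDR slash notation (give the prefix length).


Binary: 11111111.11111111.11111111.11111000
Count leading 1s
Prefix: /29


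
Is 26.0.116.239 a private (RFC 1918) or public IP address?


RFC 1918 private ranges:
  10.0.0.0/8 (10.0.0.0 - 10.255.255.255)
  172.16.0.0/12 (172.16.0.0 - 172.31.255.255)
  192.168.0.0/16 (192.168.0.0 - 192.168.255.255)
Public (not in any RFC 1918 range)


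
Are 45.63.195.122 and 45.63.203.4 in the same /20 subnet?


Mask: 255.255.240.0
45.63.195.122 AND mask = 45.63.192.0
45.63.203.4 AND mask = 45.63.192.0
Yes, same subnet (45.63.192.0)


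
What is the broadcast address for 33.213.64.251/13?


Network: 33.208.0.0/13
Host bits = 19
Set all host bits to 1:
Broadcast: 33.215.255.255


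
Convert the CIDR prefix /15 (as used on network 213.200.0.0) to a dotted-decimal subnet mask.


/15 means 15 network bits, 17 host bits
Binary: 11111111111111100000000000000000
Mask: 255.254.0.0


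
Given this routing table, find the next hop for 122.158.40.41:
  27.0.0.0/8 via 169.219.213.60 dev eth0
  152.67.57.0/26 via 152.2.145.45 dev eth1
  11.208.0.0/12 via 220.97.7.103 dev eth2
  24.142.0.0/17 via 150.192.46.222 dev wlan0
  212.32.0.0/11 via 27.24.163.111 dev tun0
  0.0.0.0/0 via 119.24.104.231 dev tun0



Longest prefix match for 122.158.40.41:
  /8 27.0.0.0: no
  /26 152.67.57.0: no
  /12 11.208.0.0: no
  /17 24.142.0.0: no
  /11 212.32.0.0: no
  /0 0.0.0.0: MATCH
Selected: next-hop 119.24.104.231 via tun0 (matched /0)


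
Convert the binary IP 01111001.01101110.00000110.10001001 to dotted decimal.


01111001 = 121
01101110 = 110
00000110 = 6
10001001 = 137
IP: 121.110.6.137


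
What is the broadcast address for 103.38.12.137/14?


Network: 103.36.0.0/14
Host bits = 18
Set all host bits to 1:
Broadcast: 103.39.255.255


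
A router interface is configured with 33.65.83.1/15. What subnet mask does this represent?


/15 means 15 network bits, 17 host bits
Binary: 11111111111111100000000000000000
Mask: 255.254.0.0


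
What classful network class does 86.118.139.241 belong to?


First octet: 86
Binary: 01010110
0xxxxxxx -> Class A (1-126)
Class A, default mask 255.0.0.0 (/8)


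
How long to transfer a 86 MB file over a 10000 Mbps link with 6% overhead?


Effective throughput = 10000 * (1 - 6/100) = 9400 Mbps
File size in Mb = 86 * 8 = 688 Mb
Time = 688 / 9400
Time = 0.0732 seconds


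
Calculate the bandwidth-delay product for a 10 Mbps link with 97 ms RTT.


BDP = bandwidth * RTT
= 10 Mbps * 97 ms
= 10 * 1e6 * 97 / 1000 bits
= 970000 bits
= 121250 bytes
= 118.4082 KB
BDP = 970000 bits (121250 bytes)


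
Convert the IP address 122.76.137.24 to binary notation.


122 = 01111010
76 = 01001100
137 = 10001001
24 = 00011000
Binary: 01111010.01001100.10001001.00011000


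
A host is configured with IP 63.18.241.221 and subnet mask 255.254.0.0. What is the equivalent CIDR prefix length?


Binary: 11111111.11111110.00000000.00000000
Count leading 1s
Prefix: /15


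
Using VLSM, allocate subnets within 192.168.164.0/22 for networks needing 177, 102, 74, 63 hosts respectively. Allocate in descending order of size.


177 hosts -> /24 (254 usable): 192.168.164.0/24
102 hosts -> /25 (126 usable): 192.168.165.0/25
74 hosts -> /25 (126 usable): 192.168.165.128/25
63 hosts -> /25 (126 usable): 192.168.166.0/25
Allocation: 192.168.164.0/24 (177 hosts, 254 usable); 192.168.165.0/25 (102 hosts, 126 usable); 192.168.165.128/25 (74 hosts, 126 usable); 192.168.166.0/25 (63 hosts, 126 usable)


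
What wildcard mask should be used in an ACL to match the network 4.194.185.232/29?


Subnet mask: 255.255.255.248
Wildcard = 255.255.255.255 - subnet mask
255 - 255 = 0
255 - 255 = 0
255 - 255 = 0
255 - 248 = 7
Wildcard: 0.0.0.7


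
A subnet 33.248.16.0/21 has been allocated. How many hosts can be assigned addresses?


Host bits = 32 - 21 = 11
Total addresses = 2^11 = 2048
Usable = total - 2 (network and broadcast)
Usable hosts: 2046


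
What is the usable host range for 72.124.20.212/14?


Network: 72.124.0.0
Broadcast: 72.127.255.255
First usable = network + 1
Last usable = broadcast - 1
Range: 72.124.0.1 to 72.127.255.254


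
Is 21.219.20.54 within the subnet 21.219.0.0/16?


Subnet network: 21.219.0.0
Test IP AND mask: 21.219.0.0
Yes, 21.219.20.54 is in 21.219.0.0/16


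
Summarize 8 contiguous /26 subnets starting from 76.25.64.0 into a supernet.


Original prefix: /26
Number of subnets: 8 = 2^3
New prefix = 26 - 3 = 23
Supernet: 76.25.64.0/23


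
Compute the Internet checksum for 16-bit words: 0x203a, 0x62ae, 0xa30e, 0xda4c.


Sum all words (with carry folding):
+ 0x203a = 0x203a
+ 0x62ae = 0x82e8
+ 0xa30e = 0x25f7
+ 0xda4c = 0x0044
One's complement: ~0x0044
Checksum = 0xffbb


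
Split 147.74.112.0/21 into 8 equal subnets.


New prefix = 21 + 3 = 24
Each subnet has 256 addresses
  147.74.112.0/24
  147.74.113.0/24
  147.74.114.0/24
  147.74.115.0/24
  147.74.116.0/24
  147.74.117.0/24
  147.74.118.0/24
  147.74.119.0/24
Subnets: 147.74.112.0/24, 147.74.113.0/24, 147.74.114.0/24, 147.74.115.0/24, 147.74.116.0/24, 147.74.117.0/24, 147.74.118.0/24, 147.74.119.0/24


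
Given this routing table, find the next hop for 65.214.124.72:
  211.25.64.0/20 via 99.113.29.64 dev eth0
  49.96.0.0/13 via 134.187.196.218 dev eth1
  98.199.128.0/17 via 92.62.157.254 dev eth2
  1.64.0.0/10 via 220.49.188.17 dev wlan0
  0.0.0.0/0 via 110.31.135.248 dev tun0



Longest prefix match for 65.214.124.72:
  /20 211.25.64.0: no
  /13 49.96.0.0: no
  /17 98.199.128.0: no
  /10 1.64.0.0: no
  /0 0.0.0.0: MATCH
Selected: next-hop 110.31.135.248 via tun0 (matched /0)


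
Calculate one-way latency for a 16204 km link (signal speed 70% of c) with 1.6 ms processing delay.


Speed = 0.7 * 3e5 km/s = 210000 km/s
Propagation delay = 16204 / 210000 = 0.0772 s = 77.1619 ms
Processing delay = 1.6 ms
Total one-way latency = 78.7619 ms


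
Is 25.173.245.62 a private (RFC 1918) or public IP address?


RFC 1918 private ranges:
  10.0.0.0/8 (10.0.0.0 - 10.255.255.255)
  172.16.0.0/12 (172.16.0.0 - 172.31.255.255)
  192.168.0.0/16 (192.168.0.0 - 192.168.255.255)
Public (not in any RFC 1918 range)


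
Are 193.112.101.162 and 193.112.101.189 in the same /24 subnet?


Mask: 255.255.255.0
193.112.101.162 AND mask = 193.112.101.0
193.112.101.189 AND mask = 193.112.101.0
Yes, same subnet (193.112.101.0)


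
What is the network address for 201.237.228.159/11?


IP:   11001001.11101101.11100100.10011111
Mask: 11111111.11100000.00000000.00000000
AND operation:
Net:  11001001.11100000.00000000.00000000
Network: 201.224.0.0/11
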